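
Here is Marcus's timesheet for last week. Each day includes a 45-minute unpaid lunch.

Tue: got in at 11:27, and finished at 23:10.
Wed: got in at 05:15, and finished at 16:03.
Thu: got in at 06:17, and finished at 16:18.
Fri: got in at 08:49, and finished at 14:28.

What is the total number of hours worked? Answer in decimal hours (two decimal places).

Tue: 11:27–23:10 = 11 h 43 min; less 45 min break → 10 h 58 min
Wed: 05:15–16:03 = 10 h 48 min; less 45 min break → 10 h 3 min
Thu: 06:17–16:18 = 10 h 1 min; less 45 min break → 9 h 16 min
Fri: 08:49–14:28 = 5 h 39 min; less 45 min break → 4 h 54 min
Total: 10 h 58 min + 10 h 3 min + 9 h 16 min + 4 h 54 min = 35 h 11 min.

35.18 hours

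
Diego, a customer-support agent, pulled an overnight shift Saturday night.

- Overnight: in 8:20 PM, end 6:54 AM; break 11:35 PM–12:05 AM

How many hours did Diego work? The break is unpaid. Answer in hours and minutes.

10 h 4 min

Overnight: 8:20 PM → midnight = 3 h 40 min; midnight → 6:54 AM = 6 h 54 min; span 10 h 34 min; less 30 min break → 10 h 4 min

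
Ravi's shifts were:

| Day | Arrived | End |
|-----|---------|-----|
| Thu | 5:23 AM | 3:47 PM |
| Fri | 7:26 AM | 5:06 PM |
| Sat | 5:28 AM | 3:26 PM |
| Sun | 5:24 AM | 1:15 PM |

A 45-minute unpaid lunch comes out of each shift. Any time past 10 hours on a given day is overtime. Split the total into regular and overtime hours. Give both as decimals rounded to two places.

Regular 34.88 hours, overtime 0.00 hours

Thu: 5:23 AM–3:47 PM = 10 h 24 min; less 45 min break → 9 h 39 min
Fri: 7:26 AM–5:06 PM = 9 h 40 min; less 45 min break → 8 h 55 min
Sat: 5:28 AM–3:26 PM = 9 h 58 min; less 45 min break → 9 h 13 min
Sun: 5:24 AM–1:15 PM = 7 h 51 min; less 45 min break → 7 h 6 min
Thu reg 9 h 39 min / OT 0 h 0 min; Fri reg 8 h 55 min / OT 0 h 0 min; Sat reg 9 h 13 min / OT 0 h 0 min; Sun reg 7 h 6 min / OT 0 h 0 min.
Totals: regular 34 h 53 min, overtime 0 h 0 min.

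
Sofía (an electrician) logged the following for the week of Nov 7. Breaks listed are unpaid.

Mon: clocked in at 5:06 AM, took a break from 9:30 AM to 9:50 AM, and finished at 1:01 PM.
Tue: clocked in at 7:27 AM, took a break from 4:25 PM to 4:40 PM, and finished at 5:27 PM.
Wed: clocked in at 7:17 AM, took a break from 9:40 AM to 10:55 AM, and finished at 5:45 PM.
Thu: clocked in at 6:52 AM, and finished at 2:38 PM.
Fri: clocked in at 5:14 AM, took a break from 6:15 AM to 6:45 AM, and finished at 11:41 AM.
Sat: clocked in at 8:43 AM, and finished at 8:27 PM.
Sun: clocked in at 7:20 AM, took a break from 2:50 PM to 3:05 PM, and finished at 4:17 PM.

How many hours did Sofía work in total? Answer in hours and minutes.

60 h 42 min

Mon: 5:06 AM–1:01 PM = 7 h 55 min; less 20 min break → 7 h 35 min
Tue: 7:27 AM–5:27 PM = 10 h 0 min; less 15 min break → 9 h 45 min
Wed: 7:17 AM–5:45 PM = 10 h 28 min; less 75 min break → 9 h 13 min
Thu: 6:52 AM–2:38 PM = 7 h 46 min
Fri: 5:14 AM–11:41 AM = 6 h 27 min; less 30 min break → 5 h 57 min
Sat: 8:43 AM–8:27 PM = 11 h 44 min
Sun: 7:20 AM–4:17 PM = 8 h 57 min; less 15 min break → 8 h 42 min
Total: 7 h 35 min + 9 h 45 min + 9 h 13 min + 7 h 46 min + 5 h 57 min + 11 h 44 min + 8 h 42 min = 60 h 42 min.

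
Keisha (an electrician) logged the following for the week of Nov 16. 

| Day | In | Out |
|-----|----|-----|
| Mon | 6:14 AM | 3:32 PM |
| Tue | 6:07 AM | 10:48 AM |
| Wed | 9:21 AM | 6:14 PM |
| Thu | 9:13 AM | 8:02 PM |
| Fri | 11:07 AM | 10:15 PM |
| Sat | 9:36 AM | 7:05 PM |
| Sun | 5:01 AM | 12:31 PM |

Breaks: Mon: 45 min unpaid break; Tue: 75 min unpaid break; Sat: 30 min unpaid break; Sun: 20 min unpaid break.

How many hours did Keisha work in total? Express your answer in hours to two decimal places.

Mon: 6:14 AM–3:32 PM = 9 h 18 min; less 45 min break → 8 h 33 min
Tue: 6:07 AM–10:48 AM = 4 h 41 min; less 75 min break → 3 h 26 min
Wed: 9:21 AM–6:14 PM = 8 h 53 min
Thu: 9:13 AM–8:02 PM = 10 h 49 min
Fri: 11:07 AM–10:15 PM = 11 h 8 min
Sat: 9:36 AM–7:05 PM = 9 h 29 min; less 30 min break → 8 h 59 min
Sun: 5:01 AM–12:31 PM = 7 h 30 min; less 20 min break → 7 h 10 min
Total: 8 h 33 min + 3 h 26 min + 8 h 53 min + 10 h 49 min + 11 h 8 min + 8 h 59 min + 7 h 10 min = 58 h 58 min.

58.97 hours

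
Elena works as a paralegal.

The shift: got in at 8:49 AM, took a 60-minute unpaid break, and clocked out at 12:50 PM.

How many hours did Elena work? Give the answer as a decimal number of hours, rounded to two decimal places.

The shift: 8:49 AM–12:50 PM = 4 h 1 min; less 60 min break → 3 h 1 min

3.02 hours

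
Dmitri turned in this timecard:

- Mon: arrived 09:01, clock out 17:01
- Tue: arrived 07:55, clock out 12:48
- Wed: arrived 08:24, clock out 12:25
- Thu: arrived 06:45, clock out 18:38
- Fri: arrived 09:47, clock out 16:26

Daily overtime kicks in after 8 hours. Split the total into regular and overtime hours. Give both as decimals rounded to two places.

Mon: 09:01–17:01 = 8 h 0 min
Tue: 07:55–12:48 = 4 h 53 min
Wed: 08:24–12:25 = 4 h 1 min
Thu: 06:45–18:38 = 11 h 53 min
Fri: 09:47–16:26 = 6 h 39 min
Mon reg 8 h 0 min / OT 0 h 0 min; Tue reg 4 h 53 min / OT 0 h 0 min; Wed reg 4 h 1 min / OT 0 h 0 min; Thu reg 8 h 0 min / OT 3 h 53 min; Fri reg 6 h 39 min / OT 0 h 0 min.
Totals: regular 31 h 33 min, overtime 3 h 53 min.

Regular 31.55 hours, overtime 3.88 hours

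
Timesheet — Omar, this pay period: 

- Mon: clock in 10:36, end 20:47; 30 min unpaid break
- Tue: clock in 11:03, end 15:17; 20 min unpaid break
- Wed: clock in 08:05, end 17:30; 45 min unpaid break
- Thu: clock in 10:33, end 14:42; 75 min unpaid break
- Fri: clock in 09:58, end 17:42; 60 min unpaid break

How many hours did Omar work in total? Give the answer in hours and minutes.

Mon: 10:36–20:47 = 10 h 11 min; less 30 min break → 9 h 41 min
Tue: 11:03–15:17 = 4 h 14 min; less 20 min break → 3 h 54 min
Wed: 08:05–17:30 = 9 h 25 min; less 45 min break → 8 h 40 min
Thu: 10:33–14:42 = 4 h 9 min; less 75 min break → 2 h 54 min
Fri: 09:58–17:42 = 7 h 44 min; less 60 min break → 6 h 44 min
Total: 9 h 41 min + 3 h 54 min + 8 h 40 min + 2 h 54 min + 6 h 44 min = 31 h 53 min.

31 h 53 min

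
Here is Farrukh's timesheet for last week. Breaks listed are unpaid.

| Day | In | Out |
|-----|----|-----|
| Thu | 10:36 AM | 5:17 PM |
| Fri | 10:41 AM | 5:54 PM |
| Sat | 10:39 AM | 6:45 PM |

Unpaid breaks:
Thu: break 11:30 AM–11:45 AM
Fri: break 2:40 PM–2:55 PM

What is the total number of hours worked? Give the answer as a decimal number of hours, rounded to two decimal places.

Thu: 10:36 AM–5:17 PM = 6 h 41 min; less 15 min break → 6 h 26 min
Fri: 10:41 AM–5:54 PM = 7 h 13 min; less 15 min break → 6 h 58 min
Sat: 10:39 AM–6:45 PM = 8 h 6 min
Total: 6 h 26 min + 6 h 58 min + 8 h 6 min = 21 h 30 min.

21.50 hours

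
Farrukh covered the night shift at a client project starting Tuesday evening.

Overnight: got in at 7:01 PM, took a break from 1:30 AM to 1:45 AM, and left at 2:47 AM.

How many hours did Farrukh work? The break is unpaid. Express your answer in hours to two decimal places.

Overnight: 7:01 PM → midnight = 4 h 59 min; midnight → 2:47 AM = 2 h 47 min; span 7 h 46 min; less 15 min break → 7 h 31 min

7.52 hours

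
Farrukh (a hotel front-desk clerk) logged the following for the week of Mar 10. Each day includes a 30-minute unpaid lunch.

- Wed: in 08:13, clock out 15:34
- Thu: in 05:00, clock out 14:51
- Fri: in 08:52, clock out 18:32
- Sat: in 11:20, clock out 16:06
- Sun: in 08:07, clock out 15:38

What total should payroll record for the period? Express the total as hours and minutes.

36 h 39 min

Wed: 08:13–15:34 = 7 h 21 min; less 30 min break → 6 h 51 min
Thu: 05:00–14:51 = 9 h 51 min; less 30 min break → 9 h 21 min
Fri: 08:52–18:32 = 9 h 40 min; less 30 min break → 9 h 10 min
Sat: 11:20–16:06 = 4 h 46 min; less 30 min break → 4 h 16 min
Sun: 08:07–15:38 = 7 h 31 min; less 30 min break → 7 h 1 min
Total: 6 h 51 min + 9 h 21 min + 9 h 10 min + 4 h 16 min + 7 h 1 min = 36 h 39 min.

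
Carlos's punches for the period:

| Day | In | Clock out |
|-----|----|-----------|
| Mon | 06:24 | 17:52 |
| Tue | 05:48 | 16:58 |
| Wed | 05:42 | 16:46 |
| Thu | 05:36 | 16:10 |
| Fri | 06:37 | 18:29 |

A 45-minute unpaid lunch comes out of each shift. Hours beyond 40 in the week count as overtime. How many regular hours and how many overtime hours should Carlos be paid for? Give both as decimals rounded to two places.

Regular 40.00 hours, overtime 12.38 hours

Mon: 06:24–17:52 = 11 h 28 min; less 45 min break → 10 h 43 min
Tue: 05:48–16:58 = 11 h 10 min; less 45 min break → 10 h 25 min
Wed: 05:42–16:46 = 11 h 4 min; less 45 min break → 10 h 19 min
Thu: 05:36–16:10 = 10 h 34 min; less 45 min break → 9 h 49 min
Fri: 06:37–18:29 = 11 h 52 min; less 45 min break → 11 h 7 min
Total worked: 52 h 23 min = 52.38 h.
Threshold 40 h → overtime 12 h 23 min, regular 40 h 0 min.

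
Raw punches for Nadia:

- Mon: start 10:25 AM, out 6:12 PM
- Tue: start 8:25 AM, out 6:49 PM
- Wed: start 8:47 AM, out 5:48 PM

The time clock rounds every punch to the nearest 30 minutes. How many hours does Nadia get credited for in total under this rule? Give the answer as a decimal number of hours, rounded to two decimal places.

27.00 hours

Mon: in 10:25 AM→10:30 AM, out 6:12 PM→6:00 PM; 7 h 30 min
Tue: in 8:25 AM→8:30 AM, out 6:49 PM→7:00 PM; 10 h 30 min
Wed: in 8:47 AM→9:00 AM, out 5:48 PM→6:00 PM; 9 h 0 min
Total credited: 27 h 0 min.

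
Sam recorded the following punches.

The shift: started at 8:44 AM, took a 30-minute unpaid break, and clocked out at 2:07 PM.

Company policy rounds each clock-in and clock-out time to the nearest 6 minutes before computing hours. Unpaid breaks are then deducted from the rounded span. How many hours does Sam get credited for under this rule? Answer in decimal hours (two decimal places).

The shift: in 8:44 AM→8:42 AM, out 2:07 PM→2:06 PM; 5 h 24 min − 30 min = 4 h 54 min

4.90 hours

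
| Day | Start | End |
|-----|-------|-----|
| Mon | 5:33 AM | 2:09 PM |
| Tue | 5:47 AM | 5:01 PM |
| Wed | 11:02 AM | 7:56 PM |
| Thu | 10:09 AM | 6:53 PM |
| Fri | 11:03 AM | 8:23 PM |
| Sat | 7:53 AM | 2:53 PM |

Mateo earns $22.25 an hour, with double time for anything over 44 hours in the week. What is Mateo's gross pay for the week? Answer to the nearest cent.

$1415.10

Mon: 5:33 AM–2:09 PM = 8 h 36 min
Tue: 5:47 AM–5:01 PM = 11 h 14 min
Wed: 11:02 AM–7:56 PM = 8 h 54 min
Thu: 10:09 AM–6:53 PM = 8 h 44 min
Fri: 11:03 AM–8:23 PM = 9 h 20 min
Sat: 7:53 AM–2:53 PM = 7 h 0 min
Total worked: 53 h 48 min = 3228 min.
Regular 44 h 0 min = 2640 min at $22.25/h; overtime 9 h 48 min = 588 min at $44.50/h.
Pay = (2640 × $22.25 + 588 × $44.50) ÷ 60 = $1415.10.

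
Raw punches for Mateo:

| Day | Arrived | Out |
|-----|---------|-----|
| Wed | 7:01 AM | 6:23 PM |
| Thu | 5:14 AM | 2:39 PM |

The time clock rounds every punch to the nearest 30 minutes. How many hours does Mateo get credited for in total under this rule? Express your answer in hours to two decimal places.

21.00 hours

Wed: in 7:01 AM→7:00 AM, out 6:23 PM→6:30 PM; 11 h 30 min
Thu: in 5:14 AM→5:00 AM, out 2:39 PM→2:30 PM; 9 h 30 min
Total credited: 21 h 0 min.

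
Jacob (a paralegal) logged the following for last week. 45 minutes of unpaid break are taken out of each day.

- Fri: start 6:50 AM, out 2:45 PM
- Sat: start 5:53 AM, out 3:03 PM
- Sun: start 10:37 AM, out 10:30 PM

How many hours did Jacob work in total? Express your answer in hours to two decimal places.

Fri: 6:50 AM–2:45 PM = 7 h 55 min; less 45 min break → 7 h 10 min
Sat: 5:53 AM–3:03 PM = 9 h 10 min; less 45 min break → 8 h 25 min
Sun: 10:37 AM–10:30 PM = 11 h 53 min; less 45 min break → 11 h 8 min
Total: 7 h 10 min + 8 h 25 min + 11 h 8 min = 26 h 43 min.

26.72 hours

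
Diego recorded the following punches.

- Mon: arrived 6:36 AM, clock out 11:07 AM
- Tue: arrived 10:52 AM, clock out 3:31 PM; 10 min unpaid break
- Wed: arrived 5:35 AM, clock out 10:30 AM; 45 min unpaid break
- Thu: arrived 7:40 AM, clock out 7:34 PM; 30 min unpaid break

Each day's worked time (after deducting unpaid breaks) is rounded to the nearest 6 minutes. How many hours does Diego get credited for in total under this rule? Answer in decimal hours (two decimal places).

Mon: 6:36 AM–11:07 AM = 4 h 31 min → rounds to 4 h 30 min
Tue: 10:52 AM–3:31 PM = 4 h 39 min − 10 min = 4 h 29 min → rounds to 4 h 30 min
Wed: 5:35 AM–10:30 AM = 4 h 55 min − 45 min = 4 h 10 min → rounds to 4 h 12 min
Thu: 7:40 AM–7:34 PM = 11 h 54 min − 30 min = 11 h 24 min → rounds to 11 h 24 min
Total credited: 24 h 36 min.

24.60 hours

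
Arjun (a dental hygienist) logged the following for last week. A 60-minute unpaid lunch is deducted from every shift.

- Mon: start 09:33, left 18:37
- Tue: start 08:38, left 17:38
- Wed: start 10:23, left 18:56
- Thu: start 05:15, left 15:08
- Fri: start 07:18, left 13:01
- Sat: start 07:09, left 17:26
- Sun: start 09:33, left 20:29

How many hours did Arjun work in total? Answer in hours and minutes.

Mon: 09:33–18:37 = 9 h 4 min; less 60 min break → 8 h 4 min
Tue: 08:38–17:38 = 9 h 0 min; less 60 min break → 8 h 0 min
Wed: 10:23–18:56 = 8 h 33 min; less 60 min break → 7 h 33 min
Thu: 05:15–15:08 = 9 h 53 min; less 60 min break → 8 h 53 min
Fri: 07:18–13:01 = 5 h 43 min; less 60 min break → 4 h 43 min
Sat: 07:09–17:26 = 10 h 17 min; less 60 min break → 9 h 17 min
Sun: 09:33–20:29 = 10 h 56 min; less 60 min break → 9 h 56 min
Total: 8 h 4 min + 8 h 0 min + 7 h 33 min + 8 h 53 min + 4 h 43 min + 9 h 17 min + 9 h 56 min = 56 h 26 min.

56 h 26 min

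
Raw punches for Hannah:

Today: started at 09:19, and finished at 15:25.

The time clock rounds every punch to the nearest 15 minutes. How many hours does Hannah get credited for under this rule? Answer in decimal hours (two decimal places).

6.25 hours

Today: in 09:19→09:15, out 15:25→15:30; 6 h 15 min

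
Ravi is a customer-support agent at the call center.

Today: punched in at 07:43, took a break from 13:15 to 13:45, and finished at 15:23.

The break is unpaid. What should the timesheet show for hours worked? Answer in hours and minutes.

Today: 07:43–15:23 = 7 h 40 min; less 30 min break → 7 h 10 min

7 h 10 min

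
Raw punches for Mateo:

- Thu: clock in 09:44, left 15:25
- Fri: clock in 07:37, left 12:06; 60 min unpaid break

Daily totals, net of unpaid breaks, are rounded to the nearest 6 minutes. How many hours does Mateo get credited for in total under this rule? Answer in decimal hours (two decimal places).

Thu: 09:44–15:25 = 5 h 41 min → rounds to 5 h 42 min
Fri: 07:37–12:06 = 4 h 29 min − 60 min = 3 h 29 min → rounds to 3 h 30 min
Total credited: 9 h 12 min.

9.20 hours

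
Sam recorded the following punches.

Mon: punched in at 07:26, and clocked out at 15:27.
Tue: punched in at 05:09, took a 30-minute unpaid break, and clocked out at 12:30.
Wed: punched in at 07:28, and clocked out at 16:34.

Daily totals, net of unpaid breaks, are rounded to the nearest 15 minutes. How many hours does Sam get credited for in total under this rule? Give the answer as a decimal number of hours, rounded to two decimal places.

23.75 hours

Mon: 07:26–15:27 = 8 h 1 min → rounds to 8 h 0 min
Tue: 05:09–12:30 = 7 h 21 min − 30 min = 6 h 51 min → rounds to 6 h 45 min
Wed: 07:28–16:34 = 9 h 6 min → rounds to 9 h 0 min
Total credited: 23 h 45 min.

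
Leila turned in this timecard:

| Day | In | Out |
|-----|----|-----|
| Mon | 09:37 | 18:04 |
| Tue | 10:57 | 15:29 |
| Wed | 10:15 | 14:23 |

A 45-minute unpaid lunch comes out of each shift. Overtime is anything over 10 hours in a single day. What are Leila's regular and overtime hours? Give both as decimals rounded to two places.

Regular 14.87 hours, overtime 0.00 hours

Mon: 09:37–18:04 = 8 h 27 min; less 45 min break → 7 h 42 min
Tue: 10:57–15:29 = 4 h 32 min; less 45 min break → 3 h 47 min
Wed: 10:15–14:23 = 4 h 8 min; less 45 min break → 3 h 23 min
Mon reg 7 h 42 min / OT 0 h 0 min; Tue reg 3 h 47 min / OT 0 h 0 min; Wed reg 3 h 23 min / OT 0 h 0 min.
Totals: regular 14 h 52 min, overtime 0 h 0 min.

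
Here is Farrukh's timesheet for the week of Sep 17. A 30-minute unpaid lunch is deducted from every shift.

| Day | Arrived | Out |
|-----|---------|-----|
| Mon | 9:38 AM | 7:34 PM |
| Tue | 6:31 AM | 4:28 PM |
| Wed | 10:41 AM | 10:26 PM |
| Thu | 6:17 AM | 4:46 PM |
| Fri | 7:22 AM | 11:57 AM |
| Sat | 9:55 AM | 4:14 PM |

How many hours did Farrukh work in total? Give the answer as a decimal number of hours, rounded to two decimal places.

Mon: 9:38 AM–7:34 PM = 9 h 56 min; less 30 min break → 9 h 26 min
Tue: 6:31 AM–4:28 PM = 9 h 57 min; less 30 min break → 9 h 27 min
Wed: 10:41 AM–10:26 PM = 11 h 45 min; less 30 min break → 11 h 15 min
Thu: 6:17 AM–4:46 PM = 10 h 29 min; less 30 min break → 9 h 59 min
Fri: 7:22 AM–11:57 AM = 4 h 35 min; less 30 min break → 4 h 5 min
Sat: 9:55 AM–4:14 PM = 6 h 19 min; less 30 min break → 5 h 49 min
Total: 9 h 26 min + 9 h 27 min + 11 h 15 min + 9 h 59 min + 4 h 5 min + 5 h 49 min = 50 h 1 min.

50.02 hours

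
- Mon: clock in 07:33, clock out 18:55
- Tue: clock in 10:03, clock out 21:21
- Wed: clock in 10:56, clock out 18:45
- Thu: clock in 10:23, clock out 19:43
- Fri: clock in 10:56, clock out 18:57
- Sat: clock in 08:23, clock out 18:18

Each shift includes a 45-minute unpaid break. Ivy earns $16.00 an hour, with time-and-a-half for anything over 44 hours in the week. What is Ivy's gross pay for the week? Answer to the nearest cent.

$926.00

Mon: 07:33–18:55 = 11 h 22 min; less 45 min break → 10 h 37 min
Tue: 10:03–21:21 = 11 h 18 min; less 45 min break → 10 h 33 min
Wed: 10:56–18:45 = 7 h 49 min; less 45 min break → 7 h 4 min
Thu: 10:23–19:43 = 9 h 20 min; less 45 min break → 8 h 35 min
Fri: 10:56–18:57 = 8 h 1 min; less 45 min break → 7 h 16 min
Sat: 08:23–18:18 = 9 h 55 min; less 45 min break → 9 h 10 min
Total worked: 53 h 15 min = 3195 min.
Regular 44 h 0 min = 2640 min at $16.00/h; overtime 9 h 15 min = 555 min at $24.00/h.
Pay = (2640 × $16.00 + 555 × $24.00) ÷ 60 = $926.00.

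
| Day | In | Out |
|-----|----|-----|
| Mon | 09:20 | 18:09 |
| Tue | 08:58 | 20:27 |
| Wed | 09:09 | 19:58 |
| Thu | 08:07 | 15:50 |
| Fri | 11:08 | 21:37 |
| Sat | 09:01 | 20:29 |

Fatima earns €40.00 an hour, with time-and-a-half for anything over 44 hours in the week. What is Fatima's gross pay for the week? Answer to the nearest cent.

Mon: 09:20–18:09 = 8 h 49 min
Tue: 08:58–20:27 = 11 h 29 min
Wed: 09:09–19:58 = 10 h 49 min
Thu: 08:07–15:50 = 7 h 43 min
Fri: 11:08–21:37 = 10 h 29 min
Sat: 09:01–20:29 = 11 h 28 min
Total worked: 60 h 47 min = 3647 min.
Regular 44 h 0 min = 2640 min at €40.00/h; overtime 16 h 47 min = 1007 min at €60.00/h.
Pay = (2640 × €40.00 + 1007 × €60.00) ÷ 60 = €2767.00.

€2767.00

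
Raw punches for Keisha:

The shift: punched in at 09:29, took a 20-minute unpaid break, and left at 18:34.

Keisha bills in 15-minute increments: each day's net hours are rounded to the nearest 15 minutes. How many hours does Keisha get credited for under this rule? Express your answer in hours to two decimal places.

The shift: 09:29–18:34 = 9 h 5 min − 20 min = 8 h 45 min → rounds to 8 h 45 min

8.75 hours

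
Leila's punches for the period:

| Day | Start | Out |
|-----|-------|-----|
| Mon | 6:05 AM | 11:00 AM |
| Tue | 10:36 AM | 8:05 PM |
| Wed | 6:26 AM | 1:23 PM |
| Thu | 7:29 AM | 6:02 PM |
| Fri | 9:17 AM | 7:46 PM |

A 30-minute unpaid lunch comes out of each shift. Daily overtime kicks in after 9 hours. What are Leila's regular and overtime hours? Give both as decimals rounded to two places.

Mon: 6:05 AM–11:00 AM = 4 h 55 min; less 30 min break → 4 h 25 min
Tue: 10:36 AM–8:05 PM = 9 h 29 min; less 30 min break → 8 h 59 min
Wed: 6:26 AM–1:23 PM = 6 h 57 min; less 30 min break → 6 h 27 min
Thu: 7:29 AM–6:02 PM = 10 h 33 min; less 30 min break → 10 h 3 min
Fri: 9:17 AM–7:46 PM = 10 h 29 min; less 30 min break → 9 h 59 min
Mon reg 4 h 25 min / OT 0 h 0 min; Tue reg 8 h 59 min / OT 0 h 0 min; Wed reg 6 h 27 min / OT 0 h 0 min; Thu reg 9 h 0 min / OT 1 h 3 min; Fri reg 9 h 0 min / OT 0 h 59 min.
Totals: regular 37 h 51 min, overtime 2 h 2 min.

Regular 37.85 hours, overtime 2.03 hours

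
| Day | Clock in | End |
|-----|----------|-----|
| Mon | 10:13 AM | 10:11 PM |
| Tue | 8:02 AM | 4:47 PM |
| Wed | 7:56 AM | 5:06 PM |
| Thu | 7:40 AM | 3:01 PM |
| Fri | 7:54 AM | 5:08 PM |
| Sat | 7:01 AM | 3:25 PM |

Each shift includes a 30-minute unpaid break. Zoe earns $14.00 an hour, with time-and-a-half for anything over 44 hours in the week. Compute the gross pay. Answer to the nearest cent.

Mon: 10:13 AM–10:11 PM = 11 h 58 min; less 30 min break → 11 h 28 min
Tue: 8:02 AM–4:47 PM = 8 h 45 min; less 30 min break → 8 h 15 min
Wed: 7:56 AM–5:06 PM = 9 h 10 min; less 30 min break → 8 h 40 min
Thu: 7:40 AM–3:01 PM = 7 h 21 min; less 30 min break → 6 h 51 min
Fri: 7:54 AM–5:08 PM = 9 h 14 min; less 30 min break → 8 h 44 min
Sat: 7:01 AM–3:25 PM = 8 h 24 min; less 30 min break → 7 h 54 min
Total worked: 51 h 52 min = 3112 min.
Regular 44 h 0 min = 2640 min at $14.00/h; overtime 7 h 52 min = 472 min at $21.00/h.
Pay = (2640 × $14.00 + 472 × $21.00) ÷ 60 = $781.20.

$781.20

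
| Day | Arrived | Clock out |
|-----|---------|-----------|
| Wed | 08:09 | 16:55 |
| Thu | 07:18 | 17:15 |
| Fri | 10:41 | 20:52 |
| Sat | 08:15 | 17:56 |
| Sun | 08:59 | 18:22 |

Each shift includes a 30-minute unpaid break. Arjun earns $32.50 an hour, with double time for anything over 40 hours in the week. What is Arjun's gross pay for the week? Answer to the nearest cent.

$1655.33

Wed: 08:09–16:55 = 8 h 46 min; less 30 min break → 8 h 16 min
Thu: 07:18–17:15 = 9 h 57 min; less 30 min break → 9 h 27 min
Fri: 10:41–20:52 = 10 h 11 min; less 30 min break → 9 h 41 min
Sat: 08:15–17:56 = 9 h 41 min; less 30 min break → 9 h 11 min
Sun: 08:59–18:22 = 9 h 23 min; less 30 min break → 8 h 53 min
Total worked: 45 h 28 min = 2728 min.
Regular 40 h 0 min = 2400 min at $32.50/h; overtime 5 h 28 min = 328 min at $65.00/h.
Pay = (2400 × $32.50 + 328 × $65.00) ÷ 60 = $1655.33.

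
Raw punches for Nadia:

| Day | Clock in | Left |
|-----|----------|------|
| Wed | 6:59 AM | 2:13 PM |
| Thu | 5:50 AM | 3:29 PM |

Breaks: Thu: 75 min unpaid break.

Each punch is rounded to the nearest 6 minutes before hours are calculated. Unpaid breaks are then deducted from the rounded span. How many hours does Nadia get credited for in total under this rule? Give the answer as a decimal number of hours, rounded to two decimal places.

Wed: in 6:59 AM→7:00 AM, out 2:13 PM→2:12 PM; 7 h 12 min
Thu: in 5:50 AM→5:48 AM, out 3:29 PM→3:30 PM; 9 h 42 min − 75 min = 8 h 27 min
Total credited: 15 h 39 min.

15.65 hours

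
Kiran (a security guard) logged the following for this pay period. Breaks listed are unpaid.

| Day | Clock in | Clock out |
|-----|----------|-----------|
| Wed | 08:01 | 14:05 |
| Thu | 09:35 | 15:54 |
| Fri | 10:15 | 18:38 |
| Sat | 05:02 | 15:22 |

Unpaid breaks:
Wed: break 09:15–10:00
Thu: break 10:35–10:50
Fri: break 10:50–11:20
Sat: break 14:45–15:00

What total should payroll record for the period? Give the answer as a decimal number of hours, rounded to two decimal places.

29.35 hours

Wed: 08:01–14:05 = 6 h 4 min; less 45 min break → 5 h 19 min
Thu: 09:35–15:54 = 6 h 19 min; less 15 min break → 6 h 4 min
Fri: 10:15–18:38 = 8 h 23 min; less 30 min break → 7 h 53 min
Sat: 05:02–15:22 = 10 h 20 min; less 15 min break → 10 h 5 min
Total: 5 h 19 min + 6 h 4 min + 7 h 53 min + 10 h 5 min = 29 h 21 min.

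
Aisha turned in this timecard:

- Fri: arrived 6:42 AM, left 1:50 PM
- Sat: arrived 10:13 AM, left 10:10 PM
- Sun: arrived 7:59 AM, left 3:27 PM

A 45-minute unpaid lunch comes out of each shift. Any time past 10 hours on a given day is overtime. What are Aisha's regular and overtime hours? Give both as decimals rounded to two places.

Regular 23.10 hours, overtime 1.20 hours

Fri: 6:42 AM–1:50 PM = 7 h 8 min; less 45 min break → 6 h 23 min
Sat: 10:13 AM–10:10 PM = 11 h 57 min; less 45 min break → 11 h 12 min
Sun: 7:59 AM–3:27 PM = 7 h 28 min; less 45 min break → 6 h 43 min
Fri reg 6 h 23 min / OT 0 h 0 min; Sat reg 10 h 0 min / OT 1 h 12 min; Sun reg 6 h 43 min / OT 0 h 0 min.
Totals: regular 23 h 6 min, overtime 1 h 12 min.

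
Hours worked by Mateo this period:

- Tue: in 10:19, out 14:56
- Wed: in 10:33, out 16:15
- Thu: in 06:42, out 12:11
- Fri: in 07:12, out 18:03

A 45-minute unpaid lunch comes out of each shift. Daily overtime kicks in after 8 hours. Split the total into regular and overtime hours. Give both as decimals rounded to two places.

Tue: 10:19–14:56 = 4 h 37 min; less 45 min break → 3 h 52 min
Wed: 10:33–16:15 = 5 h 42 min; less 45 min break → 4 h 57 min
Thu: 06:42–12:11 = 5 h 29 min; less 45 min break → 4 h 44 min
Fri: 07:12–18:03 = 10 h 51 min; less 45 min break → 10 h 6 min
Tue reg 3 h 52 min / OT 0 h 0 min; Wed reg 4 h 57 min / OT 0 h 0 min; Thu reg 4 h 44 min / OT 0 h 0 min; Fri reg 8 h 0 min / OT 2 h 6 min.
Totals: regular 21 h 33 min, overtime 2 h 6 min.

Regular 21.55 hours, overtime 2.10 hours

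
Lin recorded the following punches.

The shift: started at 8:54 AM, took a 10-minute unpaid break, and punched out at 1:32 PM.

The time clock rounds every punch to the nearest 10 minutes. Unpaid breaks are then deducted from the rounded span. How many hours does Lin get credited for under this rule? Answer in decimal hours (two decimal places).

4.50 hours

The shift: in 8:54 AM→8:50 AM, out 1:32 PM→1:30 PM; 4 h 40 min − 10 min = 4 h 30 min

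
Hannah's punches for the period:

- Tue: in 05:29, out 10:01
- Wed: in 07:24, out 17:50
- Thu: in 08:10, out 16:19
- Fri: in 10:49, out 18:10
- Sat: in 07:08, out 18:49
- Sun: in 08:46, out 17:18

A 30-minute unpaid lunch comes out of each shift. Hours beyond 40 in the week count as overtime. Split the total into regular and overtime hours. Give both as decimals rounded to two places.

Regular 40.00 hours, overtime 7.68 hours

Tue: 05:29–10:01 = 4 h 32 min; less 30 min break → 4 h 2 min
Wed: 07:24–17:50 = 10 h 26 min; less 30 min break → 9 h 56 min
Thu: 08:10–16:19 = 8 h 9 min; less 30 min break → 7 h 39 min
Fri: 10:49–18:10 = 7 h 21 min; less 30 min break → 6 h 51 min
Sat: 07:08–18:49 = 11 h 41 min; less 30 min break → 11 h 11 min
Sun: 08:46–17:18 = 8 h 32 min; less 30 min break → 8 h 2 min
Total worked: 47 h 41 min = 47.68 h.
Threshold 40 h → overtime 7 h 41 min, regular 40 h 0 min.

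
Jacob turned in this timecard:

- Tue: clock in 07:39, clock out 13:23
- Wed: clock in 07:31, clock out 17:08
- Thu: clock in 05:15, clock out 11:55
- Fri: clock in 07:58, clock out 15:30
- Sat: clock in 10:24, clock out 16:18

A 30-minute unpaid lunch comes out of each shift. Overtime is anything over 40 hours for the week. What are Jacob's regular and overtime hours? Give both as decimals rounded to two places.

Tue: 07:39–13:23 = 5 h 44 min; less 30 min break → 5 h 14 min
Wed: 07:31–17:08 = 9 h 37 min; less 30 min break → 9 h 7 min
Thu: 05:15–11:55 = 6 h 40 min; less 30 min break → 6 h 10 min
Fri: 07:58–15:30 = 7 h 32 min; less 30 min break → 7 h 2 min
Sat: 10:24–16:18 = 5 h 54 min; less 30 min break → 5 h 24 min
Total worked: 32 h 57 min = 32.95 h.
Threshold 40 h → overtime 0 h 0 min, regular 32 h 57 min.

Regular 32.95 hours, overtime 0.00 hours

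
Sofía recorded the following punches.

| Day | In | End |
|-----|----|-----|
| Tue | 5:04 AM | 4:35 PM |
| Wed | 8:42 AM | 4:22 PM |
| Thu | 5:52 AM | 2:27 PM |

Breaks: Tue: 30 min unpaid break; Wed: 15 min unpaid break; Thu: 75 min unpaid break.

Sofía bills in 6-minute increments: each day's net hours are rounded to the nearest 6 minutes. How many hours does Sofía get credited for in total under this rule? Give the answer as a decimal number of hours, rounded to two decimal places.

25.70 hours

Tue: 5:04 AM–4:35 PM = 11 h 31 min − 30 min = 11 h 1 min → rounds to 11 h 0 min
Wed: 8:42 AM–4:22 PM = 7 h 40 min − 15 min = 7 h 25 min → rounds to 7 h 24 min
Thu: 5:52 AM–2:27 PM = 8 h 35 min − 75 min = 7 h 20 min → rounds to 7 h 18 min
Total credited: 25 h 42 min.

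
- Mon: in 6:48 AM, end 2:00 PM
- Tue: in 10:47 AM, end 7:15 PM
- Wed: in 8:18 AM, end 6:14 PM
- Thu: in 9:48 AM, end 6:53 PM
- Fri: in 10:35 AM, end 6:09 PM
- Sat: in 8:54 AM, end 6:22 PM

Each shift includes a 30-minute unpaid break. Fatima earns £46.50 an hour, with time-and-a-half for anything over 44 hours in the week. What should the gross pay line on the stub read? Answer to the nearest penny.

Mon: 6:48 AM–2:00 PM = 7 h 12 min; less 30 min break → 6 h 42 min
Tue: 10:47 AM–7:15 PM = 8 h 28 min; less 30 min break → 7 h 58 min
Wed: 8:18 AM–6:14 PM = 9 h 56 min; less 30 min break → 9 h 26 min
Thu: 9:48 AM–6:53 PM = 9 h 5 min; less 30 min break → 8 h 35 min
Fri: 10:35 AM–6:09 PM = 7 h 34 min; less 30 min break → 7 h 4 min
Sat: 8:54 AM–6:22 PM = 9 h 28 min; less 30 min break → 8 h 58 min
Total worked: 48 h 43 min = 2923 min.
Regular 44 h 0 min = 2640 min at £46.50/h; overtime 4 h 43 min = 283 min at £69.75/h.
Pay = (2640 × £46.50 + 283 × £69.75) ÷ 60 = £2374.99.

£2374.99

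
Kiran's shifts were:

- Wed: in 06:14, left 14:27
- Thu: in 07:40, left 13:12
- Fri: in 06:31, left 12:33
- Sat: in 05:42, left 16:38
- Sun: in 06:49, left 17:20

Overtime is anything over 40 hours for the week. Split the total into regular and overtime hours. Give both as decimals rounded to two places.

Regular 40.00 hours, overtime 1.23 hours

Wed: 06:14–14:27 = 8 h 13 min
Thu: 07:40–13:12 = 5 h 32 min
Fri: 06:31–12:33 = 6 h 2 min
Sat: 05:42–16:38 = 10 h 56 min
Sun: 06:49–17:20 = 10 h 31 min
Total worked: 41 h 14 min = 41.23 h.
Threshold 40 h → overtime 1 h 14 min, regular 40 h 0 min.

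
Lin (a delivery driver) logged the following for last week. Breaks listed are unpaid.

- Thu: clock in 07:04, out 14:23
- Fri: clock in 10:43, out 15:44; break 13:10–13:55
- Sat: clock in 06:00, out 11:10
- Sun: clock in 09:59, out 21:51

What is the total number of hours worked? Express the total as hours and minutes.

Thu: 07:04–14:23 = 7 h 19 min
Fri: 10:43–15:44 = 5 h 1 min; less 45 min break → 4 h 16 min
Sat: 06:00–11:10 = 5 h 10 min
Sun: 09:59–21:51 = 11 h 52 min
Total: 7 h 19 min + 4 h 16 min + 5 h 10 min + 11 h 52 min = 28 h 37 min.

28 h 37 min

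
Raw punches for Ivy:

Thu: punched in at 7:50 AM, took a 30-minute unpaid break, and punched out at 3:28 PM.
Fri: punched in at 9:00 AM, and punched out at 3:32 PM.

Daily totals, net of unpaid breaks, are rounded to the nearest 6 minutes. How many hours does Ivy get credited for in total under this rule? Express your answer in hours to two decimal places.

13.60 hours

Thu: 7:50 AM–3:28 PM = 7 h 38 min − 30 min = 7 h 8 min → rounds to 7 h 6 min
Fri: 9:00 AM–3:32 PM = 6 h 32 min → rounds to 6 h 30 min
Total credited: 13 h 36 min.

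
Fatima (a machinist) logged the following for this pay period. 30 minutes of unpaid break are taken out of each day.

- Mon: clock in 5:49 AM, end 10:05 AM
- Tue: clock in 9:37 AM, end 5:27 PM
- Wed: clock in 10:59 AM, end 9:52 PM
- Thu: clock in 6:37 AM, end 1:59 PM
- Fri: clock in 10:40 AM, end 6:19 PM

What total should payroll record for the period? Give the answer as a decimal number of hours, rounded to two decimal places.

Mon: 5:49 AM–10:05 AM = 4 h 16 min; less 30 min break → 3 h 46 min
Tue: 9:37 AM–5:27 PM = 7 h 50 min; less 30 min break → 7 h 20 min
Wed: 10:59 AM–9:52 PM = 10 h 53 min; less 30 min break → 10 h 23 min
Thu: 6:37 AM–1:59 PM = 7 h 22 min; less 30 min break → 6 h 52 min
Fri: 10:40 AM–6:19 PM = 7 h 39 min; less 30 min break → 7 h 9 min
Total: 3 h 46 min + 7 h 20 min + 10 h 23 min + 6 h 52 min + 7 h 9 min = 35 h 30 min.

35.50 hours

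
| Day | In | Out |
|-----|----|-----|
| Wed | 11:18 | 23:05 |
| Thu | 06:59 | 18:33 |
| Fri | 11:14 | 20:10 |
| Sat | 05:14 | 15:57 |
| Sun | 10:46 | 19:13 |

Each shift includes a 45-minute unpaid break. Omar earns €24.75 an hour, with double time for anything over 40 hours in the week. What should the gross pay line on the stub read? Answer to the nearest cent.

Wed: 11:18–23:05 = 11 h 47 min; less 45 min break → 11 h 2 min
Thu: 06:59–18:33 = 11 h 34 min; less 45 min break → 10 h 49 min
Fri: 11:14–20:10 = 8 h 56 min; less 45 min break → 8 h 11 min
Sat: 05:14–15:57 = 10 h 43 min; less 45 min break → 9 h 58 min
Sun: 10:46–19:13 = 8 h 27 min; less 45 min break → 7 h 42 min
Total worked: 47 h 42 min = 2862 min.
Regular 40 h 0 min = 2400 min at €24.75/h; overtime 7 h 42 min = 462 min at €49.50/h.
Pay = (2400 × €24.75 + 462 × €49.50) ÷ 60 = €1371.15.

€1371.15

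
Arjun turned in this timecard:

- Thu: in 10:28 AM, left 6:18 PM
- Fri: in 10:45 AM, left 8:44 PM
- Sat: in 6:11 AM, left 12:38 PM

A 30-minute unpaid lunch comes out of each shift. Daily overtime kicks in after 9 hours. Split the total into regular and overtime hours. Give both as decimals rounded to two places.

Regular 22.28 hours, overtime 0.48 hours

Thu: 10:28 AM–6:18 PM = 7 h 50 min; less 30 min break → 7 h 20 min
Fri: 10:45 AM–8:44 PM = 9 h 59 min; less 30 min break → 9 h 29 min
Sat: 6:11 AM–12:38 PM = 6 h 27 min; less 30 min break → 5 h 57 min
Thu reg 7 h 20 min / OT 0 h 0 min; Fri reg 9 h 0 min / OT 0 h 29 min; Sat reg 5 h 57 min / OT 0 h 0 min.
Totals: regular 22 h 17 min, overtime 0 h 29 min.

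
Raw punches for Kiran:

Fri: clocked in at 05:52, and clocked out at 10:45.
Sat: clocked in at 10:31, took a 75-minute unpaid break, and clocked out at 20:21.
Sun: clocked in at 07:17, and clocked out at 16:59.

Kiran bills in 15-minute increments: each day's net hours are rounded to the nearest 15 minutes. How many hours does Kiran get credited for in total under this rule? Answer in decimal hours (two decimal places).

Fri: 05:52–10:45 = 4 h 53 min → rounds to 5 h 0 min
Sat: 10:31–20:21 = 9 h 50 min − 75 min = 8 h 35 min → rounds to 8 h 30 min
Sun: 07:17–16:59 = 9 h 42 min → rounds to 9 h 45 min
Total credited: 23 h 15 min.

23.25 hours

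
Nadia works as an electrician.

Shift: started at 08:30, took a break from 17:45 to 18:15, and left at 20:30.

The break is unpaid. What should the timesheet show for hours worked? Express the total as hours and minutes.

Shift: 08:30–20:30 = 12 h 0 min; less 30 min break → 11 h 30 min

11 h 30 min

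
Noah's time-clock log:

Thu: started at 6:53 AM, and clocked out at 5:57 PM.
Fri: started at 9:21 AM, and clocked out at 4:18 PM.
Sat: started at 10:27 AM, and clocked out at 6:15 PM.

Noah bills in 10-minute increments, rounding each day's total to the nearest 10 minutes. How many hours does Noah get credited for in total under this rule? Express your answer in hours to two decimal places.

25.83 hours

Thu: 6:53 AM–5:57 PM = 11 h 4 min → rounds to 11 h 0 min
Fri: 9:21 AM–4:18 PM = 6 h 57 min → rounds to 7 h 0 min
Sat: 10:27 AM–6:15 PM = 7 h 48 min → rounds to 7 h 50 min
Total credited: 25 h 50 min.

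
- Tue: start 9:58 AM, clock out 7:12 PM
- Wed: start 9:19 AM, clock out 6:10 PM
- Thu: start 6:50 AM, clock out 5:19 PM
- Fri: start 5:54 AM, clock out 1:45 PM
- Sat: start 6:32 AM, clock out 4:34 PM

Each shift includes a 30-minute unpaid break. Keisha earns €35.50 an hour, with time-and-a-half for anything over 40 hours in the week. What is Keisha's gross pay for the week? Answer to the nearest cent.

Tue: 9:58 AM–7:12 PM = 9 h 14 min; less 30 min break → 8 h 44 min
Wed: 9:19 AM–6:10 PM = 8 h 51 min; less 30 min break → 8 h 21 min
Thu: 6:50 AM–5:19 PM = 10 h 29 min; less 30 min break → 9 h 59 min
Fri: 5:54 AM–1:45 PM = 7 h 51 min; less 30 min break → 7 h 21 min
Sat: 6:32 AM–4:34 PM = 10 h 2 min; less 30 min break → 9 h 32 min
Total worked: 43 h 57 min = 2637 min.
Regular 40 h 0 min = 2400 min at €35.50/h; overtime 3 h 57 min = 237 min at €53.25/h.
Pay = (2400 × €35.50 + 237 × €53.25) ÷ 60 = €1630.34.

€1630.34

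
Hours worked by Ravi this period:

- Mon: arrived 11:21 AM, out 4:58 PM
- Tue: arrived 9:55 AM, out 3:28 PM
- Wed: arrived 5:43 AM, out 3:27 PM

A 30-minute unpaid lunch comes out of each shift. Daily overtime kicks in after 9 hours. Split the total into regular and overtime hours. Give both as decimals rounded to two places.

Regular 19.17 hours, overtime 0.23 hours

Mon: 11:21 AM–4:58 PM = 5 h 37 min; less 30 min break → 5 h 7 min
Tue: 9:55 AM–3:28 PM = 5 h 33 min; less 30 min break → 5 h 3 min
Wed: 5:43 AM–3:27 PM = 9 h 44 min; less 30 min break → 9 h 14 min
Mon reg 5 h 7 min / OT 0 h 0 min; Tue reg 5 h 3 min / OT 0 h 0 min; Wed reg 9 h 0 min / OT 0 h 14 min.
Totals: regular 19 h 10 min, overtime 0 h 14 min.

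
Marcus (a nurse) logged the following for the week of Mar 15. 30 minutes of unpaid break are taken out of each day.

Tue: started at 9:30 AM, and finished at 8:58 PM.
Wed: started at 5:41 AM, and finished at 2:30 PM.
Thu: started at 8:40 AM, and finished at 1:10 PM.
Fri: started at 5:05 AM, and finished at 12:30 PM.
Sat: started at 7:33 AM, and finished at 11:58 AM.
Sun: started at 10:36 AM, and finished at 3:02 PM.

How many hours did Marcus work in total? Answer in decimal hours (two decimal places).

Tue: 9:30 AM–8:58 PM = 11 h 28 min; less 30 min break → 10 h 58 min
Wed: 5:41 AM–2:30 PM = 8 h 49 min; less 30 min break → 8 h 19 min
Thu: 8:40 AM–1:10 PM = 4 h 30 min; less 30 min break → 4 h 0 min
Fri: 5:05 AM–12:30 PM = 7 h 25 min; less 30 min break → 6 h 55 min
Sat: 7:33 AM–11:58 AM = 4 h 25 min; less 30 min break → 3 h 55 min
Sun: 10:36 AM–3:02 PM = 4 h 26 min; less 30 min break → 3 h 56 min
Total: 10 h 58 min + 8 h 19 min + 4 h 0 min + 6 h 55 min + 3 h 55 min + 3 h 56 min = 38 h 3 min.

38.05 hours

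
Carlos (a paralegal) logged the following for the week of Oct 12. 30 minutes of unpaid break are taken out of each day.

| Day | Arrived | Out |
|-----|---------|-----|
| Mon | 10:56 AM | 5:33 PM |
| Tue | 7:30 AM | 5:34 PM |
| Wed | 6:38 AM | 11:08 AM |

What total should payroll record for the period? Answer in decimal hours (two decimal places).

19.68 hours

Mon: 10:56 AM–5:33 PM = 6 h 37 min; less 30 min break → 6 h 7 min
Tue: 7:30 AM–5:34 PM = 10 h 4 min; less 30 min break → 9 h 34 min
Wed: 6:38 AM–11:08 AM = 4 h 30 min; less 30 min break → 4 h 0 min
Total: 6 h 7 min + 9 h 34 min + 4 h 0 min = 19 h 41 min.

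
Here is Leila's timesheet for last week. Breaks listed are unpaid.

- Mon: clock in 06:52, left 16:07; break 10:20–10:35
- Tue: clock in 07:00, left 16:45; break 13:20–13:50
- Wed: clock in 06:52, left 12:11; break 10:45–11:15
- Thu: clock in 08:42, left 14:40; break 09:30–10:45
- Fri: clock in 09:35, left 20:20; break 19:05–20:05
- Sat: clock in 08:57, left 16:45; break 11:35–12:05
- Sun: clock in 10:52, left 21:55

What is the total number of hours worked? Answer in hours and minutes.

Mon: 06:52–16:07 = 9 h 15 min; less 15 min break → 9 h 0 min
Tue: 07:00–16:45 = 9 h 45 min; less 30 min break → 9 h 15 min
Wed: 06:52–12:11 = 5 h 19 min; less 30 min break → 4 h 49 min
Thu: 08:42–14:40 = 5 h 58 min; less 75 min break → 4 h 43 min
Fri: 09:35–20:20 = 10 h 45 min; less 60 min break → 9 h 45 min
Sat: 08:57–16:45 = 7 h 48 min; less 30 min break → 7 h 18 min
Sun: 10:52–21:55 = 11 h 3 min
Total: 9 h 0 min + 9 h 15 min + 4 h 49 min + 4 h 43 min + 9 h 45 min + 7 h 18 min + 11 h 3 min = 55 h 53 min.

55 h 53 min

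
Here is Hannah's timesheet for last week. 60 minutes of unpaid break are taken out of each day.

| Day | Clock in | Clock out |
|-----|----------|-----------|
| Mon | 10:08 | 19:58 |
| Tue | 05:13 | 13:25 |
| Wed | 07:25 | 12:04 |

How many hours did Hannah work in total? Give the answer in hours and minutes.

Mon: 10:08–19:58 = 9 h 50 min; less 60 min break → 8 h 50 min
Tue: 05:13–13:25 = 8 h 12 min; less 60 min break → 7 h 12 min
Wed: 07:25–12:04 = 4 h 39 min; less 60 min break → 3 h 39 min
Total: 8 h 50 min + 7 h 12 min + 3 h 39 min = 19 h 41 min.

19 h 41 min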